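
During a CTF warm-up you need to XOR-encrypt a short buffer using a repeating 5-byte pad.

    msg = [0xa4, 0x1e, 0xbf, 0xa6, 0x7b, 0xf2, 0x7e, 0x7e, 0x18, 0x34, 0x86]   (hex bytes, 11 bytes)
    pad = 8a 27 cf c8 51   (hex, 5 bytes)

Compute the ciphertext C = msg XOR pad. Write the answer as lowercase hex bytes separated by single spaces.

The 5-byte key repeats, so the effective keystream is 8a 27 cf c8 51 8a 27 cf c8 51 8a.
byte 0: a4 ^ 8a = 2e
byte 1: 1e ^ 27 = 39
byte 2: bf ^ cf = 70
byte 3: a6 ^ c8 = 6e
byte 4: 7b ^ 51 = 2a
byte 5: f2 ^ 8a = 78
byte 6: 7e ^ 27 = 59
byte 7: 7e ^ cf = b1
byte 8: 18 ^ c8 = d0
byte 9: 34 ^ 51 = 65
byte 10: 86 ^ 8a = 0c

2e 39 70 6e 2a 78 59 b1 d0 65 0c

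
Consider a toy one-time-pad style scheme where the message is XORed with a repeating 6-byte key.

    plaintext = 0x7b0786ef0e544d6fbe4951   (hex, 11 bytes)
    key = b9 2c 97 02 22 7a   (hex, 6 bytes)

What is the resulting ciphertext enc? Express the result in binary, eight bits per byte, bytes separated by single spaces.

The 6-byte key repeats, so the effective keystream is b9 2c 97 02 22 7a b9 2c 97 02 22.
byte 0: 7b ^ b9 = c2
byte 1: 07 ^ 2c = 2b
byte 2: 86 ^ 97 = 11
byte 3: ef ^ 02 = ed
byte 4: 0e ^ 22 = 2c
byte 5: 54 ^ 7a = 2e
byte 6: 4d ^ b9 = f4
byte 7: 6f ^ 2c = 43
byte 8: be ^ 97 = 29
byte 9: 49 ^ 02 = 4b
byte 10: 51 ^ 22 = 73

11000010 00101011 00010001 11101101 00101100 00101110 11110100 01000011 00101001 01001011 01110011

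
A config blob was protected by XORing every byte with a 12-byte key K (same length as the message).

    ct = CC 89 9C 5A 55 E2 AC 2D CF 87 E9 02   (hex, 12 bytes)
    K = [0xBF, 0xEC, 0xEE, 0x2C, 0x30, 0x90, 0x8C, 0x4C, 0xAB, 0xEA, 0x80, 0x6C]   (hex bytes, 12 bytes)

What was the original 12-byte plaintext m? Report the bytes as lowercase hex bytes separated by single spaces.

XOR is its own inverse, so applying the key byte-wise gives the result directly.
byte 0: cc XOR bf = 73
byte 1: 89 XOR ec = 65
byte 2: 9c XOR ee = 72
byte 3: 5a XOR 2c = 76
byte 4: 55 XOR 30 = 65
byte 5: e2 XOR 90 = 72
byte 6: ac XOR 8c = 20
byte 7: 2d XOR 4c = 61
byte 8: cf XOR ab = 64
byte 9: 87 XOR ea = 6d
byte 10: e9 XOR 80 = 69
byte 11: 02 XOR 6c = 6e

73 65 72 76 65 72 20 61 64 6d 69 6e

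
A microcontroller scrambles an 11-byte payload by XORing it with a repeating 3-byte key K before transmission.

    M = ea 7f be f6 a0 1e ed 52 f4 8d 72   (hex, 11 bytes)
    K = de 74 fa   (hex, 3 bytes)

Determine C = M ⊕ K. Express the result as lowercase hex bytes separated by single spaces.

34 0b 44 28 d4 e4 33 26 0e 53 06

The 3-byte key repeats, so the effective keystream is de 74 fa de 74 fa de 74 fa de 74.
byte 0: ea ^ de = 34
byte 1: 7f ^ 74 = 0b
byte 2: be ^ fa = 44
byte 3: f6 ^ de = 28
byte 4: a0 ^ 74 = d4
byte 5: 1e ^ fa = e4
byte 6: ed ^ de = 33
byte 7: 52 ^ 74 = 26
byte 8: f4 ^ fa = 0e
byte 9: 8d ^ de = 53
byte 10: 72 ^ 74 = 06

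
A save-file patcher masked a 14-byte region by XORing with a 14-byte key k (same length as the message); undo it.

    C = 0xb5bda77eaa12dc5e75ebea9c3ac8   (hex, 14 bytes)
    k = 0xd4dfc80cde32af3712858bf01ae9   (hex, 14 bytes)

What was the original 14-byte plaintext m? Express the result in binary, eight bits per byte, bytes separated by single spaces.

XOR is its own inverse, so applying the key byte-wise gives the result directly.
b5 ⊕ d4 = 61
bd ⊕ df = 62
a7 ⊕ c8 = 6f
7e ⊕ 0c = 72
aa ⊕ de = 74
12 ⊕ 32 = 20
dc ⊕ af = 73
5e ⊕ 37 = 69
75 ⊕ 12 = 67
eb ⊕ 85 = 6e
ea ⊕ 8b = 61
9c ⊕ f0 = 6c
3a ⊕ 1a = 20
c8 ⊕ e9 = 21

01100001 01100010 01101111 01110010 01110100 00100000 01110011 01101001 01100111 01101110 01100001 01101100 00100000 00100001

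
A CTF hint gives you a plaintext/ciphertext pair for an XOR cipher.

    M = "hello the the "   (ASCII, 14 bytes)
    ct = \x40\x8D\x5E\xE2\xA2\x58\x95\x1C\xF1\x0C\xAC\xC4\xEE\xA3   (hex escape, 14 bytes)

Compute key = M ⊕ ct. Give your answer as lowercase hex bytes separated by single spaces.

28 e8 32 8e cd 78 e1 74 94 2c d8 ac 8b 83

Since ct = M ⊕ key, XORing both sides with M gives key = M ⊕ ct.
68 ⊕ 40 = 28
65 ⊕ 8d = e8
6c ⊕ 5e = 32
6c ⊕ e2 = 8e
6f ⊕ a2 = cd
20 ⊕ 58 = 78
74 ⊕ 95 = e1
68 ⊕ 1c = 74
65 ⊕ f1 = 94
20 ⊕ 0c = 2c
74 ⊕ ac = d8
68 ⊕ c4 = ac
65 ⊕ ee = 8b
20 ⊕ a3 = 83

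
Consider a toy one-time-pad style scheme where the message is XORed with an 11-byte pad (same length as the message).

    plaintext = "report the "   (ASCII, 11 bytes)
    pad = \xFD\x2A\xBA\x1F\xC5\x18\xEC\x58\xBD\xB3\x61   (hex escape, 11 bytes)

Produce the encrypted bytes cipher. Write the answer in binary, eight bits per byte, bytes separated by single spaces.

XOR is its own inverse, so applying the key byte-wise gives the result directly.
72 ⊕ fd = 8f
65 ⊕ 2a = 4f
70 ⊕ ba = ca
6f ⊕ 1f = 70
72 ⊕ c5 = b7
74 ⊕ 18 = 6c
20 ⊕ ec = cc
74 ⊕ 58 = 2c
68 ⊕ bd = d5
65 ⊕ b3 = d6
20 ⊕ 61 = 41

10001111 01001111 11001010 01110000 10110111 01101100 11001100 00101100 11010101 11010110 01000001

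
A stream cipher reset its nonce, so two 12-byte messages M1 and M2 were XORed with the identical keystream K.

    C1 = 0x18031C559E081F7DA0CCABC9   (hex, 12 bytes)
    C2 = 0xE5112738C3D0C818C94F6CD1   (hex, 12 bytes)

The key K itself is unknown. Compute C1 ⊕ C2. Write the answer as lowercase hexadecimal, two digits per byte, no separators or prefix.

C1 ⊕ C2 = (M1 ⊕ K) ⊕ (M2 ⊕ K) = M1 ⊕ M2 — the shared key cancels under XOR.
byte 0: 00011000 xor 11100101 = 11111101
byte 1: 00000011 xor 00010001 = 00010010
byte 2: 00011100 xor 00100111 = 00111011
byte 3: 01010101 xor 00111000 = 01101101
byte 4: 10011110 xor 11000011 = 01011101
byte 5: 00001000 xor 11010000 = 11011000
byte 6: 00011111 xor 11001000 = 11010111
byte 7: 01111101 xor 00011000 = 01100101
byte 8: 10100000 xor 11001001 = 01101001
byte 9: 11001100 xor 01001111 = 10000011
byte 10: 10101011 xor 01101100 = 11000111
byte 11: 11001001 xor 11010001 = 00011000

fd123b6d5dd8d7656983c718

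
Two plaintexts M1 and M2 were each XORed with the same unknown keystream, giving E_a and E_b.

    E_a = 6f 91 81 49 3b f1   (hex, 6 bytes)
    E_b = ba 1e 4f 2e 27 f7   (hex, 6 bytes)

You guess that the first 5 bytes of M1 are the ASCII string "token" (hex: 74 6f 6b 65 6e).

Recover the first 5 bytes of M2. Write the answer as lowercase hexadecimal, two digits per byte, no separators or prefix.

a1e0a50272

First, E_a ⊕ E_b = (M1 ⊕ K) ⊕ (M2 ⊕ K) = M1 ⊕ M2, so the key drops out. Then M2 = (M1 ⊕ M2) ⊕ M1 over the first 5 bytes.
byte 0: (6f ⊕ ba) ⊕ 74 = d5 ⊕ 74 = a1
byte 1: (91 ⊕ 1e) ⊕ 6f = 8f ⊕ 6f = e0
byte 2: (81 ⊕ 4f) ⊕ 6b = ce ⊕ 6b = a5
byte 3: (49 ⊕ 2e) ⊕ 65 = 67 ⊕ 65 = 02
byte 4: (3b ⊕ 27) ⊕ 6e = 1c ⊕ 6e = 72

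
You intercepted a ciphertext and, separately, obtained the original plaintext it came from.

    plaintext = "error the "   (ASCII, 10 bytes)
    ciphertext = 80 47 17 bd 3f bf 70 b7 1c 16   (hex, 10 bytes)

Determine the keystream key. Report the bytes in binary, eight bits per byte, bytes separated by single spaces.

11100101 00110101 01100101 11010010 01001101 10011111 00000100 11011111 01111001 00110110

Since ciphertext = plaintext ⊕ key, XORing both sides with plaintext gives key = plaintext ⊕ ciphertext.
byte 0: 65 ^ 80 = e5
byte 1: 72 ^ 47 = 35
byte 2: 72 ^ 17 = 65
byte 3: 6f ^ bd = d2
byte 4: 72 ^ 3f = 4d
byte 5: 20 ^ bf = 9f
byte 6: 74 ^ 70 = 04
byte 7: 68 ^ b7 = df
byte 8: 65 ^ 1c = 79
byte 9: 20 ^ 16 = 36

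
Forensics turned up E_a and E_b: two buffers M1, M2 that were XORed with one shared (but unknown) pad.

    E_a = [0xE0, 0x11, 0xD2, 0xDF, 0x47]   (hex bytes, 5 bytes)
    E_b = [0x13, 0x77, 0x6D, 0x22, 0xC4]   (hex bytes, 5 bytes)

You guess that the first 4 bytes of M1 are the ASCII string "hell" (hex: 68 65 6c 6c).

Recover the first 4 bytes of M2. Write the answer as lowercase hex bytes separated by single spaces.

First, E_a ⊕ E_b = (M1 ⊕ K) ⊕ (M2 ⊕ K) = M1 ⊕ M2, so the key drops out. Then M2 = (M1 ⊕ M2) ⊕ M1 over the first 4 bytes.
byte 0: (e0 XOR 13) XOR 68 = f3 XOR 68 = 9b
byte 1: (11 XOR 77) XOR 65 = 66 XOR 65 = 03
byte 2: (d2 XOR 6d) XOR 6c = bf XOR 6c = d3
byte 3: (df XOR 22) XOR 6c = fd XOR 6c = 91

9b 03 d3 91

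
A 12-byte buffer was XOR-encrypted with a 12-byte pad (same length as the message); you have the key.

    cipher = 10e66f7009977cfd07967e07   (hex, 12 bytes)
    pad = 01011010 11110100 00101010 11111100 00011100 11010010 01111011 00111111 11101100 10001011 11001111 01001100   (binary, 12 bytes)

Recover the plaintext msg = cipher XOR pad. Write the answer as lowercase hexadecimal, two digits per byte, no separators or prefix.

4a12458c154507c2eb1db14b

10 xor 5a = 4a
e6 xor f4 = 12
6f xor 2a = 45
70 xor fc = 8c
09 xor 1c = 15
97 xor d2 = 45
7c xor 7b = 07
fd xor 3f = c2
07 xor ec = eb
96 xor 8b = 1d
7e xor cf = b1
07 xor 4c = 4b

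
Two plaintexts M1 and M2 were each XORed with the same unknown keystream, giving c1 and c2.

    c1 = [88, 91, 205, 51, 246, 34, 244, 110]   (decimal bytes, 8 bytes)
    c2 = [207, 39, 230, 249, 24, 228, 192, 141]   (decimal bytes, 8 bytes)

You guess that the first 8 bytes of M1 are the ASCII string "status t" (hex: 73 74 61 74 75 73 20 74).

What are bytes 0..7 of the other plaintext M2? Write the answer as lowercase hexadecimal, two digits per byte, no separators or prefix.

First, c1 ⊕ c2 = (M1 ⊕ K) ⊕ (M2 ⊕ K) = M1 ⊕ M2, so the key drops out. Then M2 = (M1 ⊕ M2) ⊕ M1 over the first 8 bytes.
byte 0: (58 XOR cf) XOR 73 = 97 XOR 73 = e4
byte 1: (5b XOR 27) XOR 74 = 7c XOR 74 = 08
byte 2: (cd XOR e6) XOR 61 = 2b XOR 61 = 4a
byte 3: (33 XOR f9) XOR 74 = ca XOR 74 = be
byte 4: (f6 XOR 18) XOR 75 = ee XOR 75 = 9b
byte 5: (22 XOR e4) XOR 73 = c6 XOR 73 = b5
byte 6: (f4 XOR c0) XOR 20 = 34 XOR 20 = 14
byte 7: (6e XOR 8d) XOR 74 = e3 XOR 74 = 97

e4084abe9bb51497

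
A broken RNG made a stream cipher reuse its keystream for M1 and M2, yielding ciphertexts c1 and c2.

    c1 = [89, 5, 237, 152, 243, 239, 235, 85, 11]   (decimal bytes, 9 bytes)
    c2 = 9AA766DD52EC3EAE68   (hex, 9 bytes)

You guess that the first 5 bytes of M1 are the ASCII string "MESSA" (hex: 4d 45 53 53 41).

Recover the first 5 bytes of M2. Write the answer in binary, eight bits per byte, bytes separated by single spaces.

First, c1 ⊕ c2 = (M1 ⊕ K) ⊕ (M2 ⊕ K) = M1 ⊕ M2, so the key drops out. Then M2 = (M1 ⊕ M2) ⊕ M1 over the first 5 bytes.
byte 0: (59 ⊕ 9a) ⊕ 4d = c3 ⊕ 4d = 8e
byte 1: (05 ⊕ a7) ⊕ 45 = a2 ⊕ 45 = e7
byte 2: (ed ⊕ 66) ⊕ 53 = 8b ⊕ 53 = d8
byte 3: (98 ⊕ dd) ⊕ 53 = 45 ⊕ 53 = 16
byte 4: (f3 ⊕ 52) ⊕ 41 = a1 ⊕ 41 = e0

10001110 11100111 11011000 00010110 11100000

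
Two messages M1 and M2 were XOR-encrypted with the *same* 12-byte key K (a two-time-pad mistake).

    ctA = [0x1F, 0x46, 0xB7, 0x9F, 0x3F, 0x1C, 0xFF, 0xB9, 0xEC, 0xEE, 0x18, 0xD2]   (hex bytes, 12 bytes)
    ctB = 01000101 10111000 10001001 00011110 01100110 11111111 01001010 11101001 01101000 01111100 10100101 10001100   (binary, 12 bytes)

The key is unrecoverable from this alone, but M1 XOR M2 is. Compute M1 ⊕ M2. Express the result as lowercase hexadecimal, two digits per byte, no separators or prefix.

5afe3e8159e3b5508492bd5e

ctA ⊕ ctB = (M1 ⊕ K) ⊕ (M2 ⊕ K) = M1 ⊕ M2 — the shared key cancels under XOR.
00011111 ^ 01000101 = 01011010
01000110 ^ 10111000 = 11111110
10110111 ^ 10001001 = 00111110
10011111 ^ 00011110 = 10000001
00111111 ^ 01100110 = 01011001
00011100 ^ 11111111 = 11100011
11111111 ^ 01001010 = 10110101
10111001 ^ 11101001 = 01010000
11101100 ^ 01101000 = 10000100
11101110 ^ 01111100 = 10010010
00011000 ^ 10100101 = 10111101
11010010 ^ 10001100 = 01011110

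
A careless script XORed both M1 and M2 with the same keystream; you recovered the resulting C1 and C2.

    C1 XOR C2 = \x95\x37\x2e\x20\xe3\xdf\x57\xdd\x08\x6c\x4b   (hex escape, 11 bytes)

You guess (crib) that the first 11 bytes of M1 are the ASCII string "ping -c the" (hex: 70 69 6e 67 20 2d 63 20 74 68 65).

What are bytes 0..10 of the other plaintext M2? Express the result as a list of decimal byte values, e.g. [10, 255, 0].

[229, 94, 64, 71, 195, 242, 52, 253, 124, 4, 46]

Since C1 ⊕ C2 = M1 ⊕ M2, XORing with the guessed M1 bytes yields the corresponding M2 bytes: M2 = (C1 ⊕ C2) ⊕ M1.
10010101 XOR 01110000 = 11100101
00110111 XOR 01101001 = 01011110
00101110 XOR 01101110 = 01000000
00100000 XOR 01100111 = 01000111
11100011 XOR 00100000 = 11000011
11011111 XOR 00101101 = 11110010
01010111 XOR 01100011 = 00110100
11011101 XOR 00100000 = 11111101
00001000 XOR 01110100 = 01111100
01101100 XOR 01101000 = 00000100
01001011 XOR 01100101 = 00101110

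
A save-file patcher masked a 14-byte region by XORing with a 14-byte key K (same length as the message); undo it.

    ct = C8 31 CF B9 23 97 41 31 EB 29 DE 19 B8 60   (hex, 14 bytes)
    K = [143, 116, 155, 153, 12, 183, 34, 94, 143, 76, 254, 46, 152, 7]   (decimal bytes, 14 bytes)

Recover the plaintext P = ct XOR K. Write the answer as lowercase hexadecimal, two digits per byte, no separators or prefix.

474554202f20636f646520372067

XOR is its own inverse, so applying the key byte-wise gives the result directly.
200 ⊕ 143 =  71
 49 ⊕ 116 =  69
207 ⊕ 155 =  84
185 ⊕ 153 =  32
 35 ⊕  12 =  47
151 ⊕ 183 =  32
 65 ⊕  34 =  99
 49 ⊕  94 = 111
235 ⊕ 143 = 100
 41 ⊕  76 = 101
222 ⊕ 254 =  32
 25 ⊕  46 =  55
184 ⊕ 152 =  32
 96 ⊕   7 = 103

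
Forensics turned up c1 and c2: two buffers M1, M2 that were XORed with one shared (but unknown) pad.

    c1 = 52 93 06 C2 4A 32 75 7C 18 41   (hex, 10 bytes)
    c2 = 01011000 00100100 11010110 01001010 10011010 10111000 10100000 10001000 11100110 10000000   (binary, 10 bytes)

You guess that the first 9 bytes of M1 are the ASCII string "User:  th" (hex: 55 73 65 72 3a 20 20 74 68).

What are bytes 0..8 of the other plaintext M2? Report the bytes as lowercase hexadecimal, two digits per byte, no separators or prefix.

5fc4b5faeaaaf58096

First, c1 ⊕ c2 = (M1 ⊕ K) ⊕ (M2 ⊕ K) = M1 ⊕ M2, so the key drops out. Then M2 = (M1 ⊕ M2) ⊕ M1 over the first 9 bytes.
byte 0: (52 ⊕ 58) ⊕ 55 = 0a ⊕ 55 = 5f
byte 1: (93 ⊕ 24) ⊕ 73 = b7 ⊕ 73 = c4
byte 2: (06 ⊕ d6) ⊕ 65 = d0 ⊕ 65 = b5
byte 3: (c2 ⊕ 4a) ⊕ 72 = 88 ⊕ 72 = fa
byte 4: (4a ⊕ 9a) ⊕ 3a = d0 ⊕ 3a = ea
byte 5: (32 ⊕ b8) ⊕ 20 = 8a ⊕ 20 = aa
byte 6: (75 ⊕ a0) ⊕ 20 = d5 ⊕ 20 = f5
byte 7: (7c ⊕ 88) ⊕ 74 = f4 ⊕ 74 = 80
byte 8: (18 ⊕ e6) ⊕ 68 = fe ⊕ 68 = 96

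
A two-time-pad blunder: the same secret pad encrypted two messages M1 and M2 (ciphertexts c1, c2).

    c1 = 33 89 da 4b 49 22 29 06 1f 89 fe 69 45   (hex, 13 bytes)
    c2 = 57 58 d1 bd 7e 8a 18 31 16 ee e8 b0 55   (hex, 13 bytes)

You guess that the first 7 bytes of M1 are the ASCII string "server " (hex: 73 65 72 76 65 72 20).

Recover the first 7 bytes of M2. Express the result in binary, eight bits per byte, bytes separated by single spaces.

00010111 10110100 01111001 10000000 01010010 11011010 00010001

First, c1 ⊕ c2 = (M1 ⊕ K) ⊕ (M2 ⊕ K) = M1 ⊕ M2, so the key drops out. Then M2 = (M1 ⊕ M2) ⊕ M1 over the first 7 bytes.
byte 0: (33 xor 57) xor 73 = 64 xor 73 = 17
byte 1: (89 xor 58) xor 65 = d1 xor 65 = b4
byte 2: (da xor d1) xor 72 = 0b xor 72 = 79
byte 3: (4b xor bd) xor 76 = f6 xor 76 = 80
byte 4: (49 xor 7e) xor 65 = 37 xor 65 = 52
byte 5: (22 xor 8a) xor 72 = a8 xor 72 = da
byte 6: (29 xor 18) xor 20 = 31 xor 20 = 11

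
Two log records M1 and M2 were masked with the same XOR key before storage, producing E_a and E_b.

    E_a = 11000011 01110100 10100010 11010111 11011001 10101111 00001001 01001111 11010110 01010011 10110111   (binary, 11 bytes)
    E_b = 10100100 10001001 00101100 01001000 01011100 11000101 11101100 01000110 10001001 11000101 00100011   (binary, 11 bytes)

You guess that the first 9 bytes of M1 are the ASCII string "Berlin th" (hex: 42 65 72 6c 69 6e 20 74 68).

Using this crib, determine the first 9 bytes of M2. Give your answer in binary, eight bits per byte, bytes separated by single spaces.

First, E_a ⊕ E_b = (M1 ⊕ K) ⊕ (M2 ⊕ K) = M1 ⊕ M2, so the key drops out. Then M2 = (M1 ⊕ M2) ⊕ M1 over the first 9 bytes.
byte 0: (c3 ⊕ a4) ⊕ 42 = 67 ⊕ 42 = 25
byte 1: (74 ⊕ 89) ⊕ 65 = fd ⊕ 65 = 98
byte 2: (a2 ⊕ 2c) ⊕ 72 = 8e ⊕ 72 = fc
byte 3: (d7 ⊕ 48) ⊕ 6c = 9f ⊕ 6c = f3
byte 4: (d9 ⊕ 5c) ⊕ 69 = 85 ⊕ 69 = ec
byte 5: (af ⊕ c5) ⊕ 6e = 6a ⊕ 6e = 04
byte 6: (09 ⊕ ec) ⊕ 20 = e5 ⊕ 20 = c5
byte 7: (4f ⊕ 46) ⊕ 74 = 09 ⊕ 74 = 7d
byte 8: (d6 ⊕ 89) ⊕ 68 = 5f ⊕ 68 = 37

00100101 10011000 11111100 11110011 11101100 00000100 11000101 01111101 00110111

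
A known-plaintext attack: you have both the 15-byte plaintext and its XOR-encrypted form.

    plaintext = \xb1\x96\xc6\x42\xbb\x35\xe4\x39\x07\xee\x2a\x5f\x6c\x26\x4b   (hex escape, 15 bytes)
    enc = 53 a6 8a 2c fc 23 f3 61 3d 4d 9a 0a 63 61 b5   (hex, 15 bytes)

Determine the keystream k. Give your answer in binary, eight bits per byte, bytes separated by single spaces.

Since enc = plaintext ⊕ k, XORing both sides with plaintext gives k = plaintext ⊕ enc.
b1 ⊕ 53 = e2
96 ⊕ a6 = 30
c6 ⊕ 8a = 4c
42 ⊕ 2c = 6e
bb ⊕ fc = 47
35 ⊕ 23 = 16
e4 ⊕ f3 = 17
39 ⊕ 61 = 58
07 ⊕ 3d = 3a
ee ⊕ 4d = a3
2a ⊕ 9a = b0
5f ⊕ 0a = 55
6c ⊕ 63 = 0f
26 ⊕ 61 = 47
4b ⊕ b5 = fe

11100010 00110000 01001100 01101110 01000111 00010110 00010111 01011000 00111010 10100011 10110000 01010101 00001111 01000111 11111110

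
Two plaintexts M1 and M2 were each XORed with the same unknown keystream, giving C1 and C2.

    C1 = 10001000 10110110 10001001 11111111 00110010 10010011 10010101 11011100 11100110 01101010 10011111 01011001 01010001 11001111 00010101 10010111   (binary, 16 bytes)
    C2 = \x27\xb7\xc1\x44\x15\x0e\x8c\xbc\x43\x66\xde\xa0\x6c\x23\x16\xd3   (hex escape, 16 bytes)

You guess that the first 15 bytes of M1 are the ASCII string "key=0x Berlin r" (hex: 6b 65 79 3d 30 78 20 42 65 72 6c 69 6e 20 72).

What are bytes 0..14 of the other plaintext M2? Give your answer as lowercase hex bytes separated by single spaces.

First, C1 ⊕ C2 = (M1 ⊕ K) ⊕ (M2 ⊕ K) = M1 ⊕ M2, so the key drops out. Then M2 = (M1 ⊕ M2) ⊕ M1 over the first 15 bytes.
byte 0: (88 ⊕ 27) ⊕ 6b = af ⊕ 6b = c4
byte 1: (b6 ⊕ b7) ⊕ 65 = 01 ⊕ 65 = 64
byte 2: (89 ⊕ c1) ⊕ 79 = 48 ⊕ 79 = 31
byte 3: (ff ⊕ 44) ⊕ 3d = bb ⊕ 3d = 86
byte 4: (32 ⊕ 15) ⊕ 30 = 27 ⊕ 30 = 17
byte 5: (93 ⊕ 0e) ⊕ 78 = 9d ⊕ 78 = e5
byte 6: (95 ⊕ 8c) ⊕ 20 = 19 ⊕ 20 = 39
byte 7: (dc ⊕ bc) ⊕ 42 = 60 ⊕ 42 = 22
byte 8: (e6 ⊕ 43) ⊕ 65 = a5 ⊕ 65 = c0
byte 9: (6a ⊕ 66) ⊕ 72 = 0c ⊕ 72 = 7e
byte 10: (9f ⊕ de) ⊕ 6c = 41 ⊕ 6c = 2d
byte 11: (59 ⊕ a0) ⊕ 69 = f9 ⊕ 69 = 90
byte 12: (51 ⊕ 6c) ⊕ 6e = 3d ⊕ 6e = 53
byte 13: (cf ⊕ 23) ⊕ 20 = ec ⊕ 20 = cc
byte 14: (15 ⊕ 16) ⊕ 72 = 03 ⊕ 72 = 71

c4 64 31 86 17 e5 39 22 c0 7e 2d 90 53 cc 71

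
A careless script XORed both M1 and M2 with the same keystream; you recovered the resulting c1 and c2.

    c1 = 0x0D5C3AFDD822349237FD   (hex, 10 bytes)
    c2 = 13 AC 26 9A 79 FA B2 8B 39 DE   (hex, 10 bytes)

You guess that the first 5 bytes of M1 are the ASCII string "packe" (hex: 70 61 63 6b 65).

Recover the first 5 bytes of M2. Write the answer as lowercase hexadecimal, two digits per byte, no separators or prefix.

First, c1 ⊕ c2 = (M1 ⊕ K) ⊕ (M2 ⊕ K) = M1 ⊕ M2, so the key drops out. Then M2 = (M1 ⊕ M2) ⊕ M1 over the first 5 bytes.
byte 0: (0d xor 13) xor 70 = 1e xor 70 = 6e
byte 1: (5c xor ac) xor 61 = f0 xor 61 = 91
byte 2: (3a xor 26) xor 63 = 1c xor 63 = 7f
byte 3: (fd xor 9a) xor 6b = 67 xor 6b = 0c
byte 4: (d8 xor 79) xor 65 = a1 xor 65 = c4

6e917f0cc4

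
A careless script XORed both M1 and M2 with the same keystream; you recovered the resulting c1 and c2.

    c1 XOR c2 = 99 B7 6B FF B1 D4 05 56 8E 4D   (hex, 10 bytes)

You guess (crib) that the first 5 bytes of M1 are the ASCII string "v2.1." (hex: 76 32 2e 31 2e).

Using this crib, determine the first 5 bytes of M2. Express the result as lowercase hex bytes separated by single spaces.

Since c1 ⊕ c2 = M1 ⊕ M2, XORing with the guessed M1 bytes yields the corresponding M2 bytes: M2 = (c1 ⊕ c2) ⊕ M1.
10011001 ^ 01110110 = 11101111
10110111 ^ 00110010 = 10000101
01101011 ^ 00101110 = 01000101
11111111 ^ 00110001 = 11001110
10110001 ^ 00101110 = 10011111

ef 85 45 ce 9f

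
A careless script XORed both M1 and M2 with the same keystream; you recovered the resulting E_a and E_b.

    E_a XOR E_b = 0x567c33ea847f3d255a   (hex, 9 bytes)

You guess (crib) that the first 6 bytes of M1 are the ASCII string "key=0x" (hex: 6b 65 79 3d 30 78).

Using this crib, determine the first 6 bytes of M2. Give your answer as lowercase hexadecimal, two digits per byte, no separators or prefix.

3d194ad7b407

Since E_a ⊕ E_b = M1 ⊕ M2, XORing with the guessed M1 bytes yields the corresponding M2 bytes: M2 = (E_a ⊕ E_b) ⊕ M1.
01010110 xor 01101011 = 00111101
01111100 xor 01100101 = 00011001
00110011 xor 01111001 = 01001010
11101010 xor 00111101 = 11010111
10000100 xor 00110000 = 10110100
01111111 xor 01111000 = 00000111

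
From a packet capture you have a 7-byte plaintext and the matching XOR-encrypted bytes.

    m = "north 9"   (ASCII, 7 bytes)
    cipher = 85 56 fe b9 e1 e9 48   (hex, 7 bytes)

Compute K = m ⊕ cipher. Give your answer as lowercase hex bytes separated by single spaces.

eb 39 8c cd 89 c9 71

Since cipher = m ⊕ K, XORing both sides with m gives K = m ⊕ cipher.
6e ^ 85 = eb
6f ^ 56 = 39
72 ^ fe = 8c
74 ^ b9 = cd
68 ^ e1 = 89
20 ^ e9 = c9
39 ^ 48 = 71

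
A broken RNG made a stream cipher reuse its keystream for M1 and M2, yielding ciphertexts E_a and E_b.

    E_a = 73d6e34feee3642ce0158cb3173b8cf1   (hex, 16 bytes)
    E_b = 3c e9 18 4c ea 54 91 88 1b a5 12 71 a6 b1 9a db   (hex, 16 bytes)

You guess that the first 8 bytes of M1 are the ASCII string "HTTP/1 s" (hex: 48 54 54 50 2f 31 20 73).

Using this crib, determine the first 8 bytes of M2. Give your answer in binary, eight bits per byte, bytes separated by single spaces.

00000111 01101011 10101111 01010011 00101011 10000110 11010101 11010111

First, E_a ⊕ E_b = (M1 ⊕ K) ⊕ (M2 ⊕ K) = M1 ⊕ M2, so the key drops out. Then M2 = (M1 ⊕ M2) ⊕ M1 over the first 8 bytes.
byte 0: (73 xor 3c) xor 48 = 4f xor 48 = 07
byte 1: (d6 xor e9) xor 54 = 3f xor 54 = 6b
byte 2: (e3 xor 18) xor 54 = fb xor 54 = af
byte 3: (4f xor 4c) xor 50 = 03 xor 50 = 53
byte 4: (ee xor ea) xor 2f = 04 xor 2f = 2b
byte 5: (e3 xor 54) xor 31 = b7 xor 31 = 86
byte 6: (64 xor 91) xor 20 = f5 xor 20 = d5
byte 7: (2c xor 88) xor 73 = a4 xor 73 = d7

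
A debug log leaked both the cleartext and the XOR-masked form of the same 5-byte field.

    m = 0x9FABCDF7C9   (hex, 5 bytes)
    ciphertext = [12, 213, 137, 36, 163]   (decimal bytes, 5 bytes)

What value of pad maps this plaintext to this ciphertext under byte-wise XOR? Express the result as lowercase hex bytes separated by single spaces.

Since ciphertext = m ⊕ pad, XORing both sides with m gives pad = m ⊕ ciphertext.
159 ^  12 = 147
171 ^ 213 = 126
205 ^ 137 =  68
247 ^  36 = 211
201 ^ 163 = 106

93 7e 44 d3 6a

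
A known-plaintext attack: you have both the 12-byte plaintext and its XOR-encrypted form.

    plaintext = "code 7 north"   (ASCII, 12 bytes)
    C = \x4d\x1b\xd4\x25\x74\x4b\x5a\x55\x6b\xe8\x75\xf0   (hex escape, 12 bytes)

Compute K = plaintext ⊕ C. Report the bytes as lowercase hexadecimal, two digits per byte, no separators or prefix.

Since C = plaintext ⊕ K, XORing both sides with plaintext gives K = plaintext ⊕ C.
byte 0:  99 xor  77 =  46
byte 1: 111 xor  27 = 116
byte 2: 100 xor 212 = 176
byte 3: 101 xor  37 =  64
byte 4:  32 xor 116 =  84
byte 5:  55 xor  75 = 124
byte 6:  32 xor  90 = 122
byte 7: 110 xor  85 =  59
byte 8: 111 xor 107 =   4
byte 9: 114 xor 232 = 154
byte 10: 116 xor 117 =   1
byte 11: 104 xor 240 = 152

2e74b040547c7a3b049a0198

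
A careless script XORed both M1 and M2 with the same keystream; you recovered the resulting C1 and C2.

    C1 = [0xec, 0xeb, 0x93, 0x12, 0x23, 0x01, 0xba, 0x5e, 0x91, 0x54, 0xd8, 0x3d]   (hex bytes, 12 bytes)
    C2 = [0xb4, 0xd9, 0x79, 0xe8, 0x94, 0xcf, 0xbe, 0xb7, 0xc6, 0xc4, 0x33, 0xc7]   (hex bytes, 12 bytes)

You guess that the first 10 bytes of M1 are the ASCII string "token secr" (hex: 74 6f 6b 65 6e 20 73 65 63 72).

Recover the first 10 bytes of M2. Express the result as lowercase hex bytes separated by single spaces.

2c 5d 81 9f d9 ee 77 8c 34 e2

First, C1 ⊕ C2 = (M1 ⊕ K) ⊕ (M2 ⊕ K) = M1 ⊕ M2, so the key drops out. Then M2 = (M1 ⊕ M2) ⊕ M1 over the first 10 bytes.
byte 0: (ec ⊕ b4) ⊕ 74 = 58 ⊕ 74 = 2c
byte 1: (eb ⊕ d9) ⊕ 6f = 32 ⊕ 6f = 5d
byte 2: (93 ⊕ 79) ⊕ 6b = ea ⊕ 6b = 81
byte 3: (12 ⊕ e8) ⊕ 65 = fa ⊕ 65 = 9f
byte 4: (23 ⊕ 94) ⊕ 6e = b7 ⊕ 6e = d9
byte 5: (01 ⊕ cf) ⊕ 20 = ce ⊕ 20 = ee
byte 6: (ba ⊕ be) ⊕ 73 = 04 ⊕ 73 = 77
byte 7: (5e ⊕ b7) ⊕ 65 = e9 ⊕ 65 = 8c
byte 8: (91 ⊕ c6) ⊕ 63 = 57 ⊕ 63 = 34
byte 9: (54 ⊕ c4) ⊕ 72 = 90 ⊕ 72 = e2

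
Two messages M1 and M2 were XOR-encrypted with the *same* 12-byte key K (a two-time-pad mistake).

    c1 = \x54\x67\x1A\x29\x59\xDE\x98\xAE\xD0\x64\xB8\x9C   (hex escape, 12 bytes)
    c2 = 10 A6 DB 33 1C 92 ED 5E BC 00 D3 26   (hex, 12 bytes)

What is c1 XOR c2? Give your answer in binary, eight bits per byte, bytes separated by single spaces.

c1 ⊕ c2 = (M1 ⊕ K) ⊕ (M2 ⊕ K) = M1 ⊕ M2 — the shared key cancels under XOR.
byte 0: 54 xor 10 = 44
byte 1: 67 xor a6 = c1
byte 2: 1a xor db = c1
byte 3: 29 xor 33 = 1a
byte 4: 59 xor 1c = 45
byte 5: de xor 92 = 4c
byte 6: 98 xor ed = 75
byte 7: ae xor 5e = f0
byte 8: d0 xor bc = 6c
byte 9: 64 xor 00 = 64
byte 10: b8 xor d3 = 6b
byte 11: 9c xor 26 = ba

01000100 11000001 11000001 00011010 01000101 01001100 01110101 11110000 01101100 01100100 01101011 10111010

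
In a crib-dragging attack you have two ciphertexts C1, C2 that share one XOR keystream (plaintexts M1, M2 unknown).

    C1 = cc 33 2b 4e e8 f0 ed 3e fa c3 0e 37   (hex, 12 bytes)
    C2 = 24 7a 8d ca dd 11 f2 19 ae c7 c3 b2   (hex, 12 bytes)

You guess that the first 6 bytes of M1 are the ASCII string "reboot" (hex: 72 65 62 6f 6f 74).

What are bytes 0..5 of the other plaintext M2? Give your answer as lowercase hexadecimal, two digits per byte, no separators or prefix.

9a2cc4eb5a95

First, C1 ⊕ C2 = (M1 ⊕ K) ⊕ (M2 ⊕ K) = M1 ⊕ M2, so the key drops out. Then M2 = (M1 ⊕ M2) ⊕ M1 over the first 6 bytes.
byte 0: (cc xor 24) xor 72 = e8 xor 72 = 9a
byte 1: (33 xor 7a) xor 65 = 49 xor 65 = 2c
byte 2: (2b xor 8d) xor 62 = a6 xor 62 = c4
byte 3: (4e xor ca) xor 6f = 84 xor 6f = eb
byte 4: (e8 xor dd) xor 6f = 35 xor 6f = 5a
byte 5: (f0 xor 11) xor 74 = e1 xor 74 = 95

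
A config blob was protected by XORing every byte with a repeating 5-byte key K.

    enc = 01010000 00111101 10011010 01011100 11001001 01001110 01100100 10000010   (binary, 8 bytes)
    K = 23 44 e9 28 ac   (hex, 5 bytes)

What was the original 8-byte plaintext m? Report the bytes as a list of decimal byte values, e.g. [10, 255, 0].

The 5-byte key repeats, so the effective keystream is 23 44 e9 28 ac 23 44 e9.
byte 0: 01010000 XOR 00100011 = 01110011
byte 1: 00111101 XOR 01000100 = 01111001
byte 2: 10011010 XOR 11101001 = 01110011
byte 3: 01011100 XOR 00101000 = 01110100
byte 4: 11001001 XOR 10101100 = 01100101
byte 5: 01001110 XOR 00100011 = 01101101
byte 6: 01100100 XOR 01000100 = 00100000
byte 7: 10000010 XOR 11101001 = 01101011

[115, 121, 115, 116, 101, 109, 32, 107]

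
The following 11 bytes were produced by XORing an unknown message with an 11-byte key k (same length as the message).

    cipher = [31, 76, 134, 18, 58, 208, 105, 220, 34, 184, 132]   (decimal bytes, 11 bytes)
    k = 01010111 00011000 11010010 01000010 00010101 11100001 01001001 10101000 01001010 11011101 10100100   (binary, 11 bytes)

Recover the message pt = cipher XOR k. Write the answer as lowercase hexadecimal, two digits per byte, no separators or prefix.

XOR is its own inverse, so applying the key byte-wise gives the result directly.
00011111 XOR 01010111 = 01001000
01001100 XOR 00011000 = 01010100
10000110 XOR 11010010 = 01010100
00010010 XOR 01000010 = 01010000
00111010 XOR 00010101 = 00101111
11010000 XOR 11100001 = 00110001
01101001 XOR 01001001 = 00100000
11011100 XOR 10101000 = 01110100
00100010 XOR 01001010 = 01101000
10111000 XOR 11011101 = 01100101
10000100 XOR 10100100 = 00100000

485454502f312074686520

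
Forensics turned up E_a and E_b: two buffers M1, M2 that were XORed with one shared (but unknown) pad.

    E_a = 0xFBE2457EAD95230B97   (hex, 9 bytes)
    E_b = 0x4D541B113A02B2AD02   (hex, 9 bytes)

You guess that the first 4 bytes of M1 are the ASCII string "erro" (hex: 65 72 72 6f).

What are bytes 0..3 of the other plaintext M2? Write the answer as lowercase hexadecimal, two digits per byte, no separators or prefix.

d3c42c00

First, E_a ⊕ E_b = (M1 ⊕ K) ⊕ (M2 ⊕ K) = M1 ⊕ M2, so the key drops out. Then M2 = (M1 ⊕ M2) ⊕ M1 over the first 4 bytes.
byte 0: (fb ^ 4d) ^ 65 = b6 ^ 65 = d3
byte 1: (e2 ^ 54) ^ 72 = b6 ^ 72 = c4
byte 2: (45 ^ 1b) ^ 72 = 5e ^ 72 = 2c
byte 3: (7e ^ 11) ^ 6f = 6f ^ 6f = 00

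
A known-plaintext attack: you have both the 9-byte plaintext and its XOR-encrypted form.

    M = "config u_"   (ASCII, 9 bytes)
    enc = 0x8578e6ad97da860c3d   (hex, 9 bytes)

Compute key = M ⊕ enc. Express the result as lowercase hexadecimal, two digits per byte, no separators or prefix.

Since enc = M ⊕ key, XORing both sides with M gives key = M ⊕ enc.
63 ⊕ 85 = e6
6f ⊕ 78 = 17
6e ⊕ e6 = 88
66 ⊕ ad = cb
69 ⊕ 97 = fe
67 ⊕ da = bd
20 ⊕ 86 = a6
75 ⊕ 0c = 79
5f ⊕ 3d = 62

e61788cbfebda67962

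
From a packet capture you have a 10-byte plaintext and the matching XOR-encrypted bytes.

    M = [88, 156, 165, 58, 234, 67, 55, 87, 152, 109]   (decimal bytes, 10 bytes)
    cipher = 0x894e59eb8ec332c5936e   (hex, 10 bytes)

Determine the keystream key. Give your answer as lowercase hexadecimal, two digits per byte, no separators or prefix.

d1d2fcd1648005920b03

Since cipher = M ⊕ key, XORing both sides with M gives key = M ⊕ cipher.
byte 0: 58 XOR 89 = d1
byte 1: 9c XOR 4e = d2
byte 2: a5 XOR 59 = fc
byte 3: 3a XOR eb = d1
byte 4: ea XOR 8e = 64
byte 5: 43 XOR c3 = 80
byte 6: 37 XOR 32 = 05
byte 7: 57 XOR c5 = 92
byte 8: 98 XOR 93 = 0b
byte 9: 6d XOR 6e = 03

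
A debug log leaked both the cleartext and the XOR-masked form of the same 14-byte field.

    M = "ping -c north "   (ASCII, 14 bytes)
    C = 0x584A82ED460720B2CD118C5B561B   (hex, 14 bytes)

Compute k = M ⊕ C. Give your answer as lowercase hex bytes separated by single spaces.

28 23 ec 8a 66 2a 43 92 a3 7e fe 2f 3e 3b

Since C = M ⊕ k, XORing both sides with M gives k = M ⊕ C.
70 ⊕ 58 = 28
69 ⊕ 4a = 23
6e ⊕ 82 = ec
67 ⊕ ed = 8a
20 ⊕ 46 = 66
2d ⊕ 07 = 2a
63 ⊕ 20 = 43
20 ⊕ b2 = 92
6e ⊕ cd = a3
6f ⊕ 11 = 7e
72 ⊕ 8c = fe
74 ⊕ 5b = 2f
68 ⊕ 56 = 3e
20 ⊕ 1b = 3b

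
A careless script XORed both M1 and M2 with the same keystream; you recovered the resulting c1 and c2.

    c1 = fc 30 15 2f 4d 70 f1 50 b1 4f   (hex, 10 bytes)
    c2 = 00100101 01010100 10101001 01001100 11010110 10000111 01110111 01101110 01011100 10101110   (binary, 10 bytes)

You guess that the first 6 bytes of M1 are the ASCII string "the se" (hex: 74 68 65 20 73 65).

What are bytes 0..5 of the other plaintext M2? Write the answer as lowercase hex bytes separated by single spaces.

ad 0c d9 43 e8 92

First, c1 ⊕ c2 = (M1 ⊕ K) ⊕ (M2 ⊕ K) = M1 ⊕ M2, so the key drops out. Then M2 = (M1 ⊕ M2) ⊕ M1 over the first 6 bytes.
byte 0: (fc ^ 25) ^ 74 = d9 ^ 74 = ad
byte 1: (30 ^ 54) ^ 68 = 64 ^ 68 = 0c
byte 2: (15 ^ a9) ^ 65 = bc ^ 65 = d9
byte 3: (2f ^ 4c) ^ 20 = 63 ^ 20 = 43
byte 4: (4d ^ d6) ^ 73 = 9b ^ 73 = e8
byte 5: (70 ^ 87) ^ 65 = f7 ^ 65 = 92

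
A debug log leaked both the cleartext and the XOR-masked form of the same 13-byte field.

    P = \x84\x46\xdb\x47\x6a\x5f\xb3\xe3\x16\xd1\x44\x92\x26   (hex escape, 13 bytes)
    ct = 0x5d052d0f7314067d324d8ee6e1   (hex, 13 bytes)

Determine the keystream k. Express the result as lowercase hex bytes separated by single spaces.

Since ct = P ⊕ k, XORing both sides with P gives k = P ⊕ ct.
byte 0: 84 ^ 5d = d9
byte 1: 46 ^ 05 = 43
byte 2: db ^ 2d = f6
byte 3: 47 ^ 0f = 48
byte 4: 6a ^ 73 = 19
byte 5: 5f ^ 14 = 4b
byte 6: b3 ^ 06 = b5
byte 7: e3 ^ 7d = 9e
byte 8: 16 ^ 32 = 24
byte 9: d1 ^ 4d = 9c
byte 10: 44 ^ 8e = ca
byte 11: 92 ^ e6 = 74
byte 12: 26 ^ e1 = c7

d9 43 f6 48 19 4b b5 9e 24 9c ca 74 c7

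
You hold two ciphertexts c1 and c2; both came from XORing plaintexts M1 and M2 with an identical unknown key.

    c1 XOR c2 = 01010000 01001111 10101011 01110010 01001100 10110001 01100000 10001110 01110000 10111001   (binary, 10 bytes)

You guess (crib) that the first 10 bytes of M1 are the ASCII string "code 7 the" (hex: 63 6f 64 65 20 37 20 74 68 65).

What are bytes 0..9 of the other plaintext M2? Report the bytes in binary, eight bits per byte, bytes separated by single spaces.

Since c1 ⊕ c2 = M1 ⊕ M2, XORing with the guessed M1 bytes yields the corresponding M2 bytes: M2 = (c1 ⊕ c2) ⊕ M1.
50 xor 63 = 33
4f xor 6f = 20
ab xor 64 = cf
72 xor 65 = 17
4c xor 20 = 6c
b1 xor 37 = 86
60 xor 20 = 40
8e xor 74 = fa
70 xor 68 = 18
b9 xor 65 = dc

00110011 00100000 11001111 00010111 01101100 10000110 01000000 11111010 00011000 11011100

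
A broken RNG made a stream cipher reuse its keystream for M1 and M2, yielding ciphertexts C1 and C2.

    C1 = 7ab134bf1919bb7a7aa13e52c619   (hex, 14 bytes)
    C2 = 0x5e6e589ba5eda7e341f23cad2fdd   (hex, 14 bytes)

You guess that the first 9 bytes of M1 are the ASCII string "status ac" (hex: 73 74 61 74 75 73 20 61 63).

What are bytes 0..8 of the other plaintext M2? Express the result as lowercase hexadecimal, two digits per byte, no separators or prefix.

First, C1 ⊕ C2 = (M1 ⊕ K) ⊕ (M2 ⊕ K) = M1 ⊕ M2, so the key drops out. Then M2 = (M1 ⊕ M2) ⊕ M1 over the first 9 bytes.
byte 0: (7a XOR 5e) XOR 73 = 24 XOR 73 = 57
byte 1: (b1 XOR 6e) XOR 74 = df XOR 74 = ab
byte 2: (34 XOR 58) XOR 61 = 6c XOR 61 = 0d
byte 3: (bf XOR 9b) XOR 74 = 24 XOR 74 = 50
byte 4: (19 XOR a5) XOR 75 = bc XOR 75 = c9
byte 5: (19 XOR ed) XOR 73 = f4 XOR 73 = 87
byte 6: (bb XOR a7) XOR 20 = 1c XOR 20 = 3c
byte 7: (7a XOR e3) XOR 61 = 99 XOR 61 = f8
byte 8: (7a XOR 41) XOR 63 = 3b XOR 63 = 58

57ab0d50c9873cf858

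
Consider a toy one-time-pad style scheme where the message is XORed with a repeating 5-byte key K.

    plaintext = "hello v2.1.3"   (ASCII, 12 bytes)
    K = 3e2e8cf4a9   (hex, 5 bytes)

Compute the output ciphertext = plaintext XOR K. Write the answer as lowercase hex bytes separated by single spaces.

The 5-byte key repeats, so the effective keystream is 3e 2e 8c f4 a9 3e 2e 8c f4 a9 3e 2e.
byte 0: 68 xor 3e = 56
byte 1: 65 xor 2e = 4b
byte 2: 6c xor 8c = e0
byte 3: 6c xor f4 = 98
byte 4: 6f xor a9 = c6
byte 5: 20 xor 3e = 1e
byte 6: 76 xor 2e = 58
byte 7: 32 xor 8c = be
byte 8: 2e xor f4 = da
byte 9: 31 xor a9 = 98
byte 10: 2e xor 3e = 10
byte 11: 33 xor 2e = 1d

56 4b e0 98 c6 1e 58 be da 98 10 1d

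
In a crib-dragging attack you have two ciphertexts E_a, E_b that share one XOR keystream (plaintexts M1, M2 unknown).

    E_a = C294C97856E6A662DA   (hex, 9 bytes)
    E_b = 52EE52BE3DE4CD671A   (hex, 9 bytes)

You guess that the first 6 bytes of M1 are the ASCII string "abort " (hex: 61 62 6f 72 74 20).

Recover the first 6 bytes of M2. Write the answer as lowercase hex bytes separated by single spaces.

First, E_a ⊕ E_b = (M1 ⊕ K) ⊕ (M2 ⊕ K) = M1 ⊕ M2, so the key drops out. Then M2 = (M1 ⊕ M2) ⊕ M1 over the first 6 bytes.
byte 0: (c2 ^ 52) ^ 61 = 90 ^ 61 = f1
byte 1: (94 ^ ee) ^ 62 = 7a ^ 62 = 18
byte 2: (c9 ^ 52) ^ 6f = 9b ^ 6f = f4
byte 3: (78 ^ be) ^ 72 = c6 ^ 72 = b4
byte 4: (56 ^ 3d) ^ 74 = 6b ^ 74 = 1f
byte 5: (e6 ^ e4) ^ 20 = 02 ^ 20 = 22

f1 18 f4 b4 1f 22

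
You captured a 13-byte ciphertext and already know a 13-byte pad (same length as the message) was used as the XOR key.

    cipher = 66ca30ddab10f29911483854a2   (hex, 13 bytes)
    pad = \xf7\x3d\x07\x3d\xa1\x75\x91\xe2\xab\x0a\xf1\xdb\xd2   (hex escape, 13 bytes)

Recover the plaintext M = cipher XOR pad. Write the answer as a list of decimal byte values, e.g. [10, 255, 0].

XOR is its own inverse, so applying the key byte-wise gives the result directly.
66 ^ f7 = 91
ca ^ 3d = f7
30 ^ 07 = 37
dd ^ 3d = e0
ab ^ a1 = 0a
10 ^ 75 = 65
f2 ^ 91 = 63
99 ^ e2 = 7b
11 ^ ab = ba
48 ^ 0a = 42
38 ^ f1 = c9
54 ^ db = 8f
a2 ^ d2 = 70

[145, 247, 55, 224, 10, 101, 99, 123, 186, 66, 201, 143, 112]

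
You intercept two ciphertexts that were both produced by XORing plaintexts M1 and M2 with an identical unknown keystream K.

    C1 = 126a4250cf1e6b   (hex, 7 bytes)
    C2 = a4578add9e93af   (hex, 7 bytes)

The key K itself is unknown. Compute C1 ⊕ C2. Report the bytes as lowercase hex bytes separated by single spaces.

C1 ⊕ C2 = (M1 ⊕ K) ⊕ (M2 ⊕ K) = M1 ⊕ M2 — the shared key cancels under XOR.
12 ⊕ a4 = b6
6a ⊕ 57 = 3d
42 ⊕ 8a = c8
50 ⊕ dd = 8d
cf ⊕ 9e = 51
1e ⊕ 93 = 8d
6b ⊕ af = c4

b6 3d c8 8d 51 8d c4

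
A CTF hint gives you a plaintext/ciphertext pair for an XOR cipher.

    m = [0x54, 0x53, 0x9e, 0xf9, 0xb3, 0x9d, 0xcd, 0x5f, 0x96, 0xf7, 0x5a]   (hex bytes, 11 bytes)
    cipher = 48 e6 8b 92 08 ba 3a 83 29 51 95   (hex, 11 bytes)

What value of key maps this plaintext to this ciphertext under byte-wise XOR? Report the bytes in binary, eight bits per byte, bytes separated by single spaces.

00011100 10110101 00010101 01101011 10111011 00100111 11110111 11011100 10111111 10100110 11001111

Since cipher = m ⊕ key, XORing both sides with m gives key = m ⊕ cipher.
54 xor 48 = 1c
53 xor e6 = b5
9e xor 8b = 15
f9 xor 92 = 6b
b3 xor 08 = bb
9d xor ba = 27
cd xor 3a = f7
5f xor 83 = dc
96 xor 29 = bf
f7 xor 51 = a6
5a xor 95 = cf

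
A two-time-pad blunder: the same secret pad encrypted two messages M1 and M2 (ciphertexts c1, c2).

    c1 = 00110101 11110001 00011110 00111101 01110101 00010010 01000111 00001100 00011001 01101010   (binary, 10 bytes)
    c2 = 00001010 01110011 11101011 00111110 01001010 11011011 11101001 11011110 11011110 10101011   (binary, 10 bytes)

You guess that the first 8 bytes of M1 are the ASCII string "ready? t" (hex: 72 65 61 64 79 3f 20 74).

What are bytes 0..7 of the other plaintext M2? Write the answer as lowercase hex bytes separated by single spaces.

First, c1 ⊕ c2 = (M1 ⊕ K) ⊕ (M2 ⊕ K) = M1 ⊕ M2, so the key drops out. Then M2 = (M1 ⊕ M2) ⊕ M1 over the first 8 bytes.
byte 0: (35 ⊕ 0a) ⊕ 72 = 3f ⊕ 72 = 4d
byte 1: (f1 ⊕ 73) ⊕ 65 = 82 ⊕ 65 = e7
byte 2: (1e ⊕ eb) ⊕ 61 = f5 ⊕ 61 = 94
byte 3: (3d ⊕ 3e) ⊕ 64 = 03 ⊕ 64 = 67
byte 4: (75 ⊕ 4a) ⊕ 79 = 3f ⊕ 79 = 46
byte 5: (12 ⊕ db) ⊕ 3f = c9 ⊕ 3f = f6
byte 6: (47 ⊕ e9) ⊕ 20 = ae ⊕ 20 = 8e
byte 7: (0c ⊕ de) ⊕ 74 = d2 ⊕ 74 = a6

4d e7 94 67 46 f6 8e a6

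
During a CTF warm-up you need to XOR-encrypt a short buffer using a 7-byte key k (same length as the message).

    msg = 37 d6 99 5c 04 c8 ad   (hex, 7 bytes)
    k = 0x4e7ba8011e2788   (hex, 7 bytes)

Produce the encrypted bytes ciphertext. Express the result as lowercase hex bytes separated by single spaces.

37 ^ 4e = 79
d6 ^ 7b = ad
99 ^ a8 = 31
5c ^ 01 = 5d
04 ^ 1e = 1a
c8 ^ 27 = ef
ad ^ 88 = 25

79 ad 31 5d 1a ef 25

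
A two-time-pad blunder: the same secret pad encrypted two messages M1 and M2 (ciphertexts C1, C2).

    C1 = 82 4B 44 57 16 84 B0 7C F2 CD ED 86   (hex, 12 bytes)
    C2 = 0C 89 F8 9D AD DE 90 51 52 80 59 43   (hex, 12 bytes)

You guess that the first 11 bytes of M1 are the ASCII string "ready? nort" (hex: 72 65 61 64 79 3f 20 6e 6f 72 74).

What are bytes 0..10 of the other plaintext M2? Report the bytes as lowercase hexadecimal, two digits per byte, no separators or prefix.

fca7ddaec2650043cf3fc0

First, C1 ⊕ C2 = (M1 ⊕ K) ⊕ (M2 ⊕ K) = M1 ⊕ M2, so the key drops out. Then M2 = (M1 ⊕ M2) ⊕ M1 over the first 11 bytes.
byte 0: (82 ^ 0c) ^ 72 = 8e ^ 72 = fc
byte 1: (4b ^ 89) ^ 65 = c2 ^ 65 = a7
byte 2: (44 ^ f8) ^ 61 = bc ^ 61 = dd
byte 3: (57 ^ 9d) ^ 64 = ca ^ 64 = ae
byte 4: (16 ^ ad) ^ 79 = bb ^ 79 = c2
byte 5: (84 ^ de) ^ 3f = 5a ^ 3f = 65
byte 6: (b0 ^ 90) ^ 20 = 20 ^ 20 = 00
byte 7: (7c ^ 51) ^ 6e = 2d ^ 6e = 43
byte 8: (f2 ^ 52) ^ 6f = a0 ^ 6f = cf
byte 9: (cd ^ 80) ^ 72 = 4d ^ 72 = 3f
byte 10: (ed ^ 59) ^ 74 = b4 ^ 74 = c0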